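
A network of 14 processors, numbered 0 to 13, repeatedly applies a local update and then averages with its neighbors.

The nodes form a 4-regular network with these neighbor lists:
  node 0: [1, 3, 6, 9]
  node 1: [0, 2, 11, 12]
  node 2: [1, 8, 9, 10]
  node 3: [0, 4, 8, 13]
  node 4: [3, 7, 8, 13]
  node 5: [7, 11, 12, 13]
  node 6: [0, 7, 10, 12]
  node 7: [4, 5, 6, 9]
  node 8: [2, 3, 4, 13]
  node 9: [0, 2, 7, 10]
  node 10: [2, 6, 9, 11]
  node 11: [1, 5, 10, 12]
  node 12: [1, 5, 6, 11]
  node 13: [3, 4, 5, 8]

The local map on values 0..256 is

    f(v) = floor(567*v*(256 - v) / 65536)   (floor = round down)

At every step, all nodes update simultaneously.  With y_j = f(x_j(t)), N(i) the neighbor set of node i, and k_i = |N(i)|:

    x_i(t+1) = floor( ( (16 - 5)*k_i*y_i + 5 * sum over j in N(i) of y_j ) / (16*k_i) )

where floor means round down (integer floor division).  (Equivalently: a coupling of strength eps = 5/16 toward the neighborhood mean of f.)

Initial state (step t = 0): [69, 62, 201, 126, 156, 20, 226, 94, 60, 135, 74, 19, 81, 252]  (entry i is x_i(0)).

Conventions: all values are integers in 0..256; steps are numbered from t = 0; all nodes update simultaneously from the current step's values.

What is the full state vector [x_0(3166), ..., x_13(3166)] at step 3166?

Simulating step by step:
t=0: [69, 62, 201, 126, 156, 20, 226, 94, 60, 135, 74, 19, 81, 252]
t=1: [111, 100, 101, 124, 121, 50, 77, 119, 98, 132, 105, 55, 102, 38]
t=2: [137, 131, 135, 134, 134, 95, 124, 135, 129, 140, 132, 103, 126, 88]
t=3: [140, 140, 140, 139, 139, 133, 141, 140, 139, 140, 140, 136, 139, 130]
t=4: [140, 140, 140, 140, 140, 140, 140, 140, 140, 140, 140, 140, 140, 140]
t=5: [140, 140, 140, 140, 140, 140, 140, 140, 140, 140, 140, 140, 140, 140]

Answer: [140, 140, 140, 140, 140, 140, 140, 140, 140, 140, 140, 140, 140, 140]
Key observation: The state at step 4, [140, 140, 140, 140, 140, 140, 140, 140, 140, 140, 140, 140, 140, 140], reappears at step 5: the system is in a cycle of period 1 from step 4 on.  Therefore the state at step 3166 equals the state at step 4 + ((3166 - 4) mod 1) = 4, which is [140, 140, 140, 140, 140, 140, 140, 140, 140, 140, 140, 140, 140, 140].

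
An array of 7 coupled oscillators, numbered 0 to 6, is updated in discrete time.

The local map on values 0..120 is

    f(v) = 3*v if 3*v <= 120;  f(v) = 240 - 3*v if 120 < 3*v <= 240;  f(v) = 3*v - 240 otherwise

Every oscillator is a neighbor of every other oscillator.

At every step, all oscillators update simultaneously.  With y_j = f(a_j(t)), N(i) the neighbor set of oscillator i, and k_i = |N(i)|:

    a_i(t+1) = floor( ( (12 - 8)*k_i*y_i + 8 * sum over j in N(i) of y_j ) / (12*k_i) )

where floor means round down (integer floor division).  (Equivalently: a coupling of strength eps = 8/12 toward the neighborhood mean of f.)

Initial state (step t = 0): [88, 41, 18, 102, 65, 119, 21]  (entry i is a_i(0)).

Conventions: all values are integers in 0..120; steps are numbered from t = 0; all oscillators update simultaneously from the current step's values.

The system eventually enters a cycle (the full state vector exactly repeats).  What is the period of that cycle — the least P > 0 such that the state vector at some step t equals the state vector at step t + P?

Simulating step by step:
t=0: [88, 41, 18, 102, 65, 119, 21]
t=1: [59, 80, 66, 68, 64, 80, 68]
t=2: [39, 25, 34, 33, 35, 25, 33]
t=3: [100, 91, 97, 96, 98, 91, 96]
t=4: [49, 43, 47, 47, 48, 43, 47]
t=5: [99, 103, 100, 100, 100, 103, 100]
t=6: [61, 63, 61, 61, 61, 63, 61]
t=7: [55, 54, 55, 55, 55, 54, 55]
t=8: [75, 76, 75, 75, 75, 76, 75]
t=9: [14, 13, 14, 14, 14, 13, 14]
t=10: [41, 40, 41, 41, 41, 40, 41]
t=11: [117, 118, 117, 117, 117, 118, 117]
t=12: [111, 112, 111, 111, 111, 112, 111]
t=13: [93, 94, 93, 93, 93, 94, 93]
t=14: [39, 40, 39, 39, 39, 40, 39]
t=15: [117, 118, 117, 117, 117, 118, 117]

Answer: 4
Key observation: The state at step 11, [117, 118, 117, 117, 117, 118, 117], reappears at step 15 — and no state repeats earlier — so the cycle the system enters has period 4.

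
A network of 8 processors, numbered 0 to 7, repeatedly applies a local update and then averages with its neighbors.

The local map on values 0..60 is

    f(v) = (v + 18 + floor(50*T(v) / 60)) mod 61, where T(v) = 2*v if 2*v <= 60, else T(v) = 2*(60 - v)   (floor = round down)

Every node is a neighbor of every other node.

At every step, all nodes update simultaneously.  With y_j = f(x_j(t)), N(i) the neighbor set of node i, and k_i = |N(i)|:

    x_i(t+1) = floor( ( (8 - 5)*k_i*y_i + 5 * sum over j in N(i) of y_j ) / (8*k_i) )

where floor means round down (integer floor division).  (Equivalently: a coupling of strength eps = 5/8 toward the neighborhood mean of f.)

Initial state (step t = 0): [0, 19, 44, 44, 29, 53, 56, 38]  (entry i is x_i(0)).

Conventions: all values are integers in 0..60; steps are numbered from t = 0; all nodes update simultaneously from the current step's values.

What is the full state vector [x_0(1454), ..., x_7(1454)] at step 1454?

Answer: [35, 35, 35, 35, 35, 35, 35, 35]
Key observation: The state at step 21, [33, 33, 33, 33, 33, 33, 33, 33], reappears at step 23: the system is in a cycle of period 2 from step 21 on.  Therefore the state at step 1454 equals the state at step 21 + ((1454 - 21) mod 2) = 22, which is [35, 35, 35, 35, 35, 35, 35, 35].

Derivation:
t=0: [0, 19, 44, 44, 29, 53, 56, 38]
t=1: [21, 18, 24, 24, 26, 22, 21, 25]
t=2: [15, 13, 18, 18, 19, 16, 15, 18]
t=3: [38, 37, 23, 23, 24, 39, 38, 23]
t=4: [26, 27, 23, 23, 23, 26, 26, 23]
t=5: [23, 24, 21, 21, 21, 23, 23, 21]
t=6: [16, 17, 15, 15, 15, 16, 16, 15]
t=7: [54, 37, 53, 53, 53, 54, 54, 53]
t=8: [21, 25, 21, 21, 21, 21, 21, 21]
t=9: [13, 16, 13, 13, 13, 13, 13, 13]
t=10: [52, 55, 52, 52, 52, 52, 52, 52]
t=11: [21, 21, 21, 21, 21, 21, 21, 21]
t=12: [13, 13, 13, 13, 13, 13, 13, 13]
t=13: [52, 52, 52, 52, 52, 52, 52, 52]
t=14: [22, 22, 22, 22, 22, 22, 22, 22]
t=15: [15, 15, 15, 15, 15, 15, 15, 15]
t=16: [58, 58, 58, 58, 58, 58, 58, 58]
t=17: [18, 18, 18, 18, 18, 18, 18, 18]
t=18: [5, 5, 5, 5, 5, 5, 5, 5]
t=19: [31, 31, 31, 31, 31, 31, 31, 31]
t=20: [36, 36, 36, 36, 36, 36, 36, 36]
t=21: [33, 33, 33, 33, 33, 33, 33, 33]
t=22: [35, 35, 35, 35, 35, 35, 35, 35]
t=23: [33, 33, 33, 33, 33, 33, 33, 33]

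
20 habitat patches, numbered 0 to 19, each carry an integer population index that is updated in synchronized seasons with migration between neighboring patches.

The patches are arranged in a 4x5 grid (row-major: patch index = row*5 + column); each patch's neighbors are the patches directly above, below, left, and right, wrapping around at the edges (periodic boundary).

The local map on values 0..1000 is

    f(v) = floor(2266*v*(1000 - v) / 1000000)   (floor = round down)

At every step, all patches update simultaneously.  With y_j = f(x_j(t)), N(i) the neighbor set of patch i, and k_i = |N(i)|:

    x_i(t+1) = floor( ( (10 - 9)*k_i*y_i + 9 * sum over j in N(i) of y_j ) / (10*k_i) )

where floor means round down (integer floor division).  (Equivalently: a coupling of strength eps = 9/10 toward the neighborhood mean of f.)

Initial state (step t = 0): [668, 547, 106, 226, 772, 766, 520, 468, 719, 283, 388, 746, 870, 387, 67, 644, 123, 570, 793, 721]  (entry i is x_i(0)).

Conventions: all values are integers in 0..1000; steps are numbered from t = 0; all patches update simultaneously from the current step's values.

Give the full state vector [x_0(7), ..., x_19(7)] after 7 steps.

Simulating step by step:
t=0: [668, 547, 106, 226, 772, 766, 520, 468, 719, 283, 388, 746, 870, 387, 67, 644, 123, 570, 793, 721]
t=1: [474, 399, 488, 363, 447, 505, 497, 392, 485, 361, 390, 403, 494, 329, 461, 443, 488, 299, 474, 367]
t=2: [557, 563, 524, 559, 536, 549, 550, 563, 525, 559, 556, 557, 519, 558, 525, 549, 533, 556, 511, 557]
t=3: [560, 561, 558, 564, 558, 559, 558, 563, 558, 562, 561, 561, 558, 564, 559, 560, 559, 564, 559, 563]
t=4: [558, 558, 557, 557, 557, 557, 557, 557, 557, 557, 558, 558, 557, 557, 557, 557, 557, 557, 557, 557]
t=5: [558, 558, 558, 559, 558, 558, 558, 559, 559, 559, 558, 558, 558, 559, 558, 558, 558, 559, 559, 559]
t=6: [558, 558, 558, 558, 558, 558, 558, 558, 558, 558, 558, 558, 558, 558, 558, 558, 558, 558, 558, 558]
t=7: [558, 558, 558, 558, 558, 558, 558, 558, 558, 558, 558, 558, 558, 558, 558, 558, 558, 558, 558, 558]

Answer: [558, 558, 558, 558, 558, 558, 558, 558, 558, 558, 558, 558, 558, 558, 558, 558, 558, 558, 558, 558]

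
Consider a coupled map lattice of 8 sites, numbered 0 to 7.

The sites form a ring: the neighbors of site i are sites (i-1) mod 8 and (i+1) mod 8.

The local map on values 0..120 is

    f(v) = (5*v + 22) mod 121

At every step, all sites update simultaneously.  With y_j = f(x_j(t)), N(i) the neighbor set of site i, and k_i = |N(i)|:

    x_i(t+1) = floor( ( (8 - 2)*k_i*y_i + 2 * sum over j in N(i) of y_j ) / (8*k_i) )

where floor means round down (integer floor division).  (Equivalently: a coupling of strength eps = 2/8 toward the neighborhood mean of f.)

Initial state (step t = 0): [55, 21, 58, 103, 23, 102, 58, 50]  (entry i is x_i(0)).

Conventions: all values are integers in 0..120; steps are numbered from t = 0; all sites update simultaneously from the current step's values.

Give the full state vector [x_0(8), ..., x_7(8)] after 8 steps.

Answer: [23, 28, 68, 30, 57, 104, 65, 21]

Derivation:
t=0: [55, 21, 58, 103, 23, 102, 58, 50]
t=1: [45, 20, 59, 50, 24, 46, 62, 38]
t=2: [15, 10, 60, 34, 20, 21, 80, 80]
t=3: [89, 76, 77, 63, 10, 12, 52, 63]
t=4: [94, 47, 49, 85, 76, 75, 52, 89]
t=5: [20, 15, 31, 71, 44, 35, 47, 84]
t=6: [22, 79, 55, 17, 11, 58, 30, 61]
t=7: [25, 48, 61, 96, 79, 68, 57, 71]
t=8: [23, 28, 68, 30, 57, 104, 65, 21]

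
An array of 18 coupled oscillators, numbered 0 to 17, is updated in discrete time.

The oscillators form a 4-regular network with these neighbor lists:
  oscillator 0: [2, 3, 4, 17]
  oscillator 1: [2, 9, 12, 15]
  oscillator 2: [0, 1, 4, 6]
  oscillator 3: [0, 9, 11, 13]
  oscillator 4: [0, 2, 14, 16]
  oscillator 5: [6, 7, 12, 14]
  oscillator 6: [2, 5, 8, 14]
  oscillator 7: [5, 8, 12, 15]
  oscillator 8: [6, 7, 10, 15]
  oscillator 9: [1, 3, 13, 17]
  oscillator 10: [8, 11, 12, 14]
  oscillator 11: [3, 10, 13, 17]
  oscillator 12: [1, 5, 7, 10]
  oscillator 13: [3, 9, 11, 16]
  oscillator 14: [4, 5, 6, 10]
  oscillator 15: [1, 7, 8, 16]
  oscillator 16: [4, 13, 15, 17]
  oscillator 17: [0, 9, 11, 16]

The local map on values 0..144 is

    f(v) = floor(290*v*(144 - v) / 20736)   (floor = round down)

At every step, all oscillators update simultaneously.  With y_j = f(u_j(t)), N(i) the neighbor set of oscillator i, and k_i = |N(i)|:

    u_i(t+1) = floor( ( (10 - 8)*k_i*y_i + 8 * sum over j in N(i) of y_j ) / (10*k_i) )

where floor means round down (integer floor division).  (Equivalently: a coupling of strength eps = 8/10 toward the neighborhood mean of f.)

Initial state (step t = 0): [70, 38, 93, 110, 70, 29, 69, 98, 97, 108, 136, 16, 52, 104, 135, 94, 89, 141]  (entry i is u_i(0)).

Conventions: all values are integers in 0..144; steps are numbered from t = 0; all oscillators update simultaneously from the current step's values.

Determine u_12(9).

Simulating step by step:
t=0: [70, 38, 93, 110, 70, 29, 69, 98, 97, 108, 136, 16, 52, 104, 135, 94, 89, 141]
t=1: [53, 61, 67, 52, 58, 52, 52, 60, 55, 45, 37, 31, 49, 52, 44, 63, 53, 45]
t=2: [67, 68, 68, 61, 67, 65, 66, 68, 66, 65, 59, 59, 65, 61, 63, 69, 67, 61]
t=3: [71, 71, 71, 70, 71, 71, 71, 71, 71, 70, 70, 70, 71, 70, 71, 71, 71, 71]
t=4: [72, 72, 72, 72, 72, 72, 72, 72, 72, 72, 72, 72, 72, 72, 72, 72, 72, 72]
t=5: [72, 72, 72, 72, 72, 72, 72, 72, 72, 72, 72, 72, 72, 72, 72, 72, 72, 72]
t=6: [72, 72, 72, 72, 72, 72, 72, 72, 72, 72, 72, 72, 72, 72, 72, 72, 72, 72]
t=7: [72, 72, 72, 72, 72, 72, 72, 72, 72, 72, 72, 72, 72, 72, 72, 72, 72, 72]
t=8: [72, 72, 72, 72, 72, 72, 72, 72, 72, 72, 72, 72, 72, 72, 72, 72, 72, 72]
t=9: [72, 72, 72, 72, 72, 72, 72, 72, 72, 72, 72, 72, 72, 72, 72, 72, 72, 72]

Answer: u_12(9) = 72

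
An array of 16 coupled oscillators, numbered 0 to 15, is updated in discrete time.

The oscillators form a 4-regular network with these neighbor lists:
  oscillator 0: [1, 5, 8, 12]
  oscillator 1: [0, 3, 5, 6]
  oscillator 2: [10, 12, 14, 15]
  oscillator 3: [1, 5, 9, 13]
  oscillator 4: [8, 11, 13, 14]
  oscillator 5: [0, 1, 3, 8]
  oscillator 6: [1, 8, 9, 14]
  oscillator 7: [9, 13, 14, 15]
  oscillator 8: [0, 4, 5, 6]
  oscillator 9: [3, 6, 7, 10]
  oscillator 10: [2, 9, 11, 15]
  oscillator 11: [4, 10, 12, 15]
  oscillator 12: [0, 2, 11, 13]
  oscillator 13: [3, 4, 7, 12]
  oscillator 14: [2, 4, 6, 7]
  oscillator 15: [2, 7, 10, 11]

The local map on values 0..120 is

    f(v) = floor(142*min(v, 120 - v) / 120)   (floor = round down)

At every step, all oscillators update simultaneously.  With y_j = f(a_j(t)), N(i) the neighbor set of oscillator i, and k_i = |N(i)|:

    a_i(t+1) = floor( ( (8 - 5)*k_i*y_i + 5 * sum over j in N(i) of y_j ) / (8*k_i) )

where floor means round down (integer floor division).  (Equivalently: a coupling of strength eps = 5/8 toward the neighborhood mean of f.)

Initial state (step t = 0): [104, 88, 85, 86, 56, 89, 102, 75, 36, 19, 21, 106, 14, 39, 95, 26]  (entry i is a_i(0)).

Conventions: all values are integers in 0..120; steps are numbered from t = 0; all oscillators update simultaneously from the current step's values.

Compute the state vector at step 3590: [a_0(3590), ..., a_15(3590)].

Answer: [69, 69, 69, 69, 69, 69, 69, 69, 69, 69, 69, 69, 69, 69, 69, 69]
Key observation: The state at step 14, [69, 69, 69, 69, 69, 69, 69, 69, 69, 69, 69, 69, 69, 69, 69, 69], reappears at step 22: the system is in a cycle of period 8 from step 14 on.  Therefore the state at step 3590 equals the state at step 14 + ((3590 - 14) mod 8) = 14, which is [69, 69, 69, 69, 69, 69, 69, 69, 69, 69, 69, 69, 69, 69, 69, 69].

Derivation:
t=0: [104, 88, 85, 86, 56, 89, 102, 75, 36, 19, 21, 106, 14, 39, 95, 26]
t=1: [27, 31, 30, 37, 45, 34, 28, 39, 37, 29, 26, 27, 24, 44, 39, 32]
t=2: [34, 36, 35, 41, 46, 38, 37, 43, 40, 36, 32, 34, 33, 46, 43, 36]
t=3: [41, 43, 41, 46, 50, 44, 44, 48, 45, 43, 39, 41, 41, 50, 48, 42]
t=4: [49, 50, 49, 53, 55, 51, 52, 54, 52, 51, 47, 49, 49, 56, 54, 49]
t=5: [58, 59, 57, 61, 62, 59, 60, 62, 60, 60, 56, 57, 58, 63, 62, 57]
t=6: [68, 69, 67, 69, 68, 69, 70, 68, 69, 69, 67, 67, 67, 67, 68, 67]
t=7: [60, 60, 61, 60, 61, 60, 59, 61, 60, 60, 61, 61, 61, 61, 60, 61]
t=8: [70, 70, 69, 70, 69, 71, 70, 69, 70, 70, 69, 69, 69, 69, 69, 69]
t=9: [58, 58, 60, 58, 59, 58, 59, 59, 58, 59, 59, 60, 59, 59, 59, 60]
t=10: [68, 68, 70, 68, 69, 68, 68, 69, 68, 68, 69, 70, 69, 68, 69, 70]
t=11: [60, 61, 59, 61, 60, 61, 60, 60, 60, 60, 59, 59, 60, 60, 60, 59]
t=12: [70, 69, 69, 69, 70, 69, 70, 70, 70, 70, 69, 69, 70, 70, 70, 69]
t=13: [59, 59, 59, 59, 59, 59, 59, 59, 59, 59, 59, 59, 59, 59, 59, 59]
t=14: [69, 69, 69, 69, 69, 69, 69, 69, 69, 69, 69, 69, 69, 69, 69, 69]
t=15: [60, 60, 60, 60, 60, 60, 60, 60, 60, 60, 60, 60, 60, 60, 60, 60]
t=16: [71, 71, 71, 71, 71, 71, 71, 71, 71, 71, 71, 71, 71, 71, 71, 71]
t=17: [57, 57, 57, 57, 57, 57, 57, 57, 57, 57, 57, 57, 57, 57, 57, 57]
t=18: [67, 67, 67, 67, 67, 67, 67, 67, 67, 67, 67, 67, 67, 67, 67, 67]
t=19: [62, 62, 62, 62, 62, 62, 62, 62, 62, 62, 62, 62, 62, 62, 62, 62]
t=20: [68, 68, 68, 68, 68, 68, 68, 68, 68, 68, 68, 68, 68, 68, 68, 68]
t=21: [61, 61, 61, 61, 61, 61, 61, 61, 61, 61, 61, 61, 61, 61, 61, 61]
t=22: [69, 69, 69, 69, 69, 69, 69, 69, 69, 69, 69, 69, 69, 69, 69, 69]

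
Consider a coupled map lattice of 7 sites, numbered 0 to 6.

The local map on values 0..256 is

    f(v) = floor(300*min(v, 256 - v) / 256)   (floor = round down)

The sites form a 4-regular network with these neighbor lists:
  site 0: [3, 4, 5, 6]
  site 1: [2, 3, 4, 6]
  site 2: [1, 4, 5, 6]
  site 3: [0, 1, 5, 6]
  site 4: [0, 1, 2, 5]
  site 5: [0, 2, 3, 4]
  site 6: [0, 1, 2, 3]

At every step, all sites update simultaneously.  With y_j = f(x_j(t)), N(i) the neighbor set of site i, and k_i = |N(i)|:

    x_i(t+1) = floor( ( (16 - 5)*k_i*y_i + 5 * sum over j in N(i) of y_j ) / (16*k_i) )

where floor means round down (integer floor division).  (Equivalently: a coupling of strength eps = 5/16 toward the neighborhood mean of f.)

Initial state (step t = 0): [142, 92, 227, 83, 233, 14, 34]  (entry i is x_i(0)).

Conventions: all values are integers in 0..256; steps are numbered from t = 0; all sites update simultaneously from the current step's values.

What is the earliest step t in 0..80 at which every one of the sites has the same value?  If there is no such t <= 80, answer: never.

Answer: 26
Key observation: Synchronization is absorbing here: once all sites are equal they stay equal, and step 26 is the first all-equal step.

Derivation:
t=0: [142, 92, 227, 83, 233, 14, 34]  (not all equal)
t=1: [105, 88, 37, 89, 40, 33, 55]  (not all equal)
t=2: [104, 90, 49, 97, 55, 50, 73]  (not all equal)
t=3: [108, 97, 63, 106, 70, 67, 89]  (not all equal)
t=4: [116, 107, 79, 118, 86, 85, 105]  (not all equal)
t=5: [128, 121, 98, 132, 103, 104, 122]  (not all equal)
t=6: [144, 137, 119, 142, 123, 124, 140]  (not all equal)
t=7: [133, 138, 139, 134, 142, 142, 135]  (not all equal)
t=8: [141, 138, 136, 141, 134, 134, 140]  (not all equal)
t=9: [135, 137, 139, 135, 140, 140, 135]  (not all equal)
t=10: [140, 138, 137, 140, 135, 136, 140]  (not all equal)
t=11: [135, 137, 138, 135, 140, 139, 135]  (not all equal)
t=12: [140, 138, 138, 140, 136, 137, 140]  (not all equal)
t=13: [135, 137, 138, 135, 139, 138, 135]  (not all equal)
t=14: [140, 139, 138, 140, 137, 138, 140]  (not all equal)
t=15: [135, 136, 137, 135, 138, 137, 135]  (not all equal)
t=16: [140, 139, 139, 140, 138, 139, 140]  (not all equal)
t=17: [135, 136, 136, 135, 137, 136, 135]  (not all equal)
t=18: [140, 140, 140, 140, 139, 140, 140]  (not all equal)
t=19: [135, 135, 135, 135, 136, 135, 135]  (not all equal)
t=20: [140, 140, 140, 141, 140, 140, 141]  (not all equal)
t=21: [134, 134, 134, 134, 135, 134, 134]  (not all equal)
t=22: [141, 141, 141, 142, 141, 141, 142]  (not all equal)
t=23: [133, 133, 133, 133, 134, 133, 133]  (not all equal)
t=24: [143, 143, 143, 144, 142, 143, 144]  (not all equal)
t=25: [131, 131, 132, 131, 132, 132, 131]  (not all equal)
t=26: [145, 145, 145, 145, 145, 145, 145]  (all equal)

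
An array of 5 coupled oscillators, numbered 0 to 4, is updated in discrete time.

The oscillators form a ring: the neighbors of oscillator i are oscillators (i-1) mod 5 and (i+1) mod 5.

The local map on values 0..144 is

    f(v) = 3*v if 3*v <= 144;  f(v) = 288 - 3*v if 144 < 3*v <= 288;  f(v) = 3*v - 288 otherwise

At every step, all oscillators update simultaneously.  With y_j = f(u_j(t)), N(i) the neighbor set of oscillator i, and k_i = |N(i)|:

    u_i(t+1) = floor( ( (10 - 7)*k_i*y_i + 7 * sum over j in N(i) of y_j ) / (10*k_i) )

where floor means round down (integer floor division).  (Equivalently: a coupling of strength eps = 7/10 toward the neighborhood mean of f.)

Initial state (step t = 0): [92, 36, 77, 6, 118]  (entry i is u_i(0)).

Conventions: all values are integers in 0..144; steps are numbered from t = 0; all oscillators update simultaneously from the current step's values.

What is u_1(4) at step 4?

Simulating step by step:
t=0: [92, 36, 77, 6, 118]
t=1: [64, 56, 61, 48, 30]
t=2: [102, 106, 123, 111, 111]
t=3: [31, 43, 50, 57, 35]
t=4: [109, 119, 127, 120, 105]

Answer: u_1(4) = 119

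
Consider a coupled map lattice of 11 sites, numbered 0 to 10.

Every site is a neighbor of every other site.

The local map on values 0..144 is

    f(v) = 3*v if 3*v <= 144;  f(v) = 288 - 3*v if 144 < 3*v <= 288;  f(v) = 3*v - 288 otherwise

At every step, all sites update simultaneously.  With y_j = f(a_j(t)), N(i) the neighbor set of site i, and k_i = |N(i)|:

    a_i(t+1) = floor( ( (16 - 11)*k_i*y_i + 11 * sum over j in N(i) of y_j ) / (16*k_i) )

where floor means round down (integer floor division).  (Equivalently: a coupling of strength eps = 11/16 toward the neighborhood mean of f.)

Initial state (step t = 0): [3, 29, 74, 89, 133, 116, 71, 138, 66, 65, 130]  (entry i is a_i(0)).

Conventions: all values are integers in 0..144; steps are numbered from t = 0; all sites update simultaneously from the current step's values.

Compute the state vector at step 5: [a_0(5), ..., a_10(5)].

Simulating step by step:
t=0: [3, 29, 74, 89, 133, 116, 71, 138, 66, 65, 130]
t=1: [59, 78, 73, 62, 84, 72, 76, 88, 79, 80, 82]
t=2: [73, 59, 62, 70, 54, 63, 60, 51, 58, 57, 56]
t=3: [97, 108, 105, 100, 111, 105, 107, 113, 108, 109, 110]
t=4: [24, 32, 30, 27, 35, 30, 32, 36, 32, 33, 34]
t=5: [88, 94, 93, 90, 96, 93, 94, 97, 94, 95, 96]

Answer: [88, 94, 93, 90, 96, 93, 94, 97, 94, 95, 96]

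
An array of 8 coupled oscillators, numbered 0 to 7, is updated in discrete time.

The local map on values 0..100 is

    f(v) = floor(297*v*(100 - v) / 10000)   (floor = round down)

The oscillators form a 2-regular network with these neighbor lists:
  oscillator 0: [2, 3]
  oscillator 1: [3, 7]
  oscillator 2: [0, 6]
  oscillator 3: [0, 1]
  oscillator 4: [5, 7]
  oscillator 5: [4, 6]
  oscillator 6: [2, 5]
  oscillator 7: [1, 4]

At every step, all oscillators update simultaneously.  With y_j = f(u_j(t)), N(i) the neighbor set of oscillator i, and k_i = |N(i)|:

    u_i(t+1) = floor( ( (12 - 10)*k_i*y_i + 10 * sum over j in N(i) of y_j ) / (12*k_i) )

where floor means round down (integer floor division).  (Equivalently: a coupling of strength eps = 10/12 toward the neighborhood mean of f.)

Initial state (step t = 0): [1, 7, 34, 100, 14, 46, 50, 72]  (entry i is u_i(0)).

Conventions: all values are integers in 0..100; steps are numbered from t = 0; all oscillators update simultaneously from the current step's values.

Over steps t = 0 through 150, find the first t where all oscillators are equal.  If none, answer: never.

Simulating step by step:
t=0: [1, 7, 34, 100, 14, 46, 50, 72]  (not all equal)
t=1: [27, 27, 42, 8, 60, 57, 70, 32]  (not all equal)
t=2: [48, 45, 62, 51, 68, 67, 70, 64]  (not all equal)
t=3: [71, 71, 68, 73, 66, 63, 66, 68]  (not all equal)
t=4: [61, 61, 63, 60, 66, 66, 66, 63]  (not all equal)
t=5: [70, 70, 68, 70, 67, 66, 67, 68]  (not all equal)
t=6: [62, 62, 63, 62, 65, 65, 65, 63]  (not all equal)
t=7: [69, 69, 68, 69, 67, 67, 67, 68]  (not all equal)
t=8: [63, 63, 64, 63, 64, 65, 64, 64]  (not all equal)
t=9: [68, 68, 68, 69, 67, 67, 67, 68]  (not all equal)
t=10: [63, 63, 64, 63, 64, 65, 64, 64]  (not all equal)

Answer: never
Key observation: The state at step 8 reappears at step 10 — the system is in a cycle of period 2 from step 8 on.  No step 0..10 is synchronized, and the cycle repeats forever, so no step up to 150 (or ever) has all oscillators equal.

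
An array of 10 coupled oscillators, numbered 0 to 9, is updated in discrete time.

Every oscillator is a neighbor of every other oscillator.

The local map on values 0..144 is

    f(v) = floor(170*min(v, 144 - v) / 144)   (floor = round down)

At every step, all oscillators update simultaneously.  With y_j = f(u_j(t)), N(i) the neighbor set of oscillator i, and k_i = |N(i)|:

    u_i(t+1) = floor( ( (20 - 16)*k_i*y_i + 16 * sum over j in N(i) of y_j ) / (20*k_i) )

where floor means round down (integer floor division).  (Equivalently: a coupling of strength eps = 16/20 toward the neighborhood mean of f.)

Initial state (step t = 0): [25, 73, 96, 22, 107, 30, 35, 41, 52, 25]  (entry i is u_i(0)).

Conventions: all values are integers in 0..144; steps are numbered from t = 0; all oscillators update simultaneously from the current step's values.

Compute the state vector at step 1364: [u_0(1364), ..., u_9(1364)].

Simulating step by step:
t=0: [25, 73, 96, 22, 107, 30, 35, 41, 52, 25]
t=1: [43, 49, 46, 42, 44, 43, 44, 45, 46, 43]
t=2: [51, 52, 52, 51, 51, 51, 51, 52, 52, 51]
t=3: [60, 60, 60, 60, 60, 60, 60, 60, 60, 60]
t=4: [70, 70, 70, 70, 70, 70, 70, 70, 70, 70]
t=5: [82, 82, 82, 82, 82, 82, 82, 82, 82, 82]
t=6: [73, 73, 73, 73, 73, 73, 73, 73, 73, 73]
t=7: [83, 83, 83, 83, 83, 83, 83, 83, 83, 83]
t=8: [72, 72, 72, 72, 72, 72, 72, 72, 72, 72]
t=9: [85, 85, 85, 85, 85, 85, 85, 85, 85, 85]
t=10: [69, 69, 69, 69, 69, 69, 69, 69, 69, 69]
t=11: [81, 81, 81, 81, 81, 81, 81, 81, 81, 81]
t=12: [74, 74, 74, 74, 74, 74, 74, 74, 74, 74]
t=13: [82, 82, 82, 82, 82, 82, 82, 82, 82, 82]

Answer: [74, 74, 74, 74, 74, 74, 74, 74, 74, 74]
Key observation: The state at step 5, [82, 82, 82, 82, 82, 82, 82, 82, 82, 82], reappears at step 13: the system is in a cycle of period 8 from step 5 on.  Therefore the state at step 1364 equals the state at step 5 + ((1364 - 5) mod 8) = 12, which is [74, 74, 74, 74, 74, 74, 74, 74, 74, 74].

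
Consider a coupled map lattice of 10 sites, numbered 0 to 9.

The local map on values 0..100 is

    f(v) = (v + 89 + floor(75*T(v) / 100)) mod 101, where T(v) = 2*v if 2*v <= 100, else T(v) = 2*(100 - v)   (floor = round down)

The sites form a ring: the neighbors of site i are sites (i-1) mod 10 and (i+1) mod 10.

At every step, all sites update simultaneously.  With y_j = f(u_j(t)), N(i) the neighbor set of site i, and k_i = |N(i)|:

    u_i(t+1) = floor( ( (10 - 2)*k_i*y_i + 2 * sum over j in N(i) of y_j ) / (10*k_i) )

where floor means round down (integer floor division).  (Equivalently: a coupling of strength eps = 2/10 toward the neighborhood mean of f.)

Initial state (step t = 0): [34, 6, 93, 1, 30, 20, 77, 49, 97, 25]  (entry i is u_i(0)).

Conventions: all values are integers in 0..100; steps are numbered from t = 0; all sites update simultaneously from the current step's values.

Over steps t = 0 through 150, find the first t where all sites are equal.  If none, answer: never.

Simulating step by step:
t=0: [34, 6, 93, 1, 30, 20, 77, 49, 97, 25]  (not all equal)
t=1: [63, 18, 82, 88, 63, 46, 83, 26, 77, 56]  (not all equal)
t=2: [8, 36, 90, 85, 13, 11, 82, 61, 85, 17]  (not all equal)
t=3: [17, 72, 91, 87, 27, 23, 79, 24, 79, 34]  (not all equal)
t=4: [31, 13, 83, 89, 57, 51, 87, 58, 90, 71]  (not all equal)
t=5: [54, 32, 88, 84, 16, 19, 77, 25, 75, 16]  (not all equal)
t=6: [17, 64, 91, 89, 35, 40, 87, 59, 87, 33]  (not all equal)
t=7: [31, 16, 83, 91, 78, 87, 84, 24, 82, 68]  (not all equal)
t=8: [55, 38, 88, 93, 97, 94, 91, 57, 82, 18]  (not all equal)
t=9: [18, 76, 92, 91, 89, 90, 83, 25, 81, 37]  (not all equal)
t=10: [44, 92, 92, 92, 92, 93, 91, 59, 90, 77]  (not all equal)
t=11: [97, 92, 92, 92, 91, 91, 83, 24, 85, 98]  (not all equal)
t=12: [89, 91, 92, 92, 92, 92, 90, 57, 89, 89]  (not all equal)
t=13: [92, 92, 92, 92, 92, 92, 84, 25, 84, 93]  (not all equal)
t=14: [91, 92, 92, 92, 92, 92, 91, 59, 90, 91]  (not all equal)
t=15: [92, 92, 92, 92, 92, 92, 83, 24, 84, 92]  (not all equal)
t=16: [92, 92, 92, 92, 92, 92, 90, 57, 90, 92]  (not all equal)
t=17: [92, 92, 92, 92, 92, 92, 84, 25, 84, 92]  (not all equal)
t=18: [92, 92, 92, 92, 92, 92, 91, 59, 91, 92]  (not all equal)
t=19: [92, 92, 92, 92, 92, 92, 83, 24, 83, 92]  (not all equal)
t=20: [92, 92, 92, 92, 92, 92, 90, 57, 90, 92]  (not all equal)

Answer: never
Key observation: The state at step 16 reappears at step 20 — the system is in a cycle of period 4 from step 16 on.  No step 0..20 is synchronized, and the cycle repeats forever, so no step up to 150 (or ever) has all sites equal.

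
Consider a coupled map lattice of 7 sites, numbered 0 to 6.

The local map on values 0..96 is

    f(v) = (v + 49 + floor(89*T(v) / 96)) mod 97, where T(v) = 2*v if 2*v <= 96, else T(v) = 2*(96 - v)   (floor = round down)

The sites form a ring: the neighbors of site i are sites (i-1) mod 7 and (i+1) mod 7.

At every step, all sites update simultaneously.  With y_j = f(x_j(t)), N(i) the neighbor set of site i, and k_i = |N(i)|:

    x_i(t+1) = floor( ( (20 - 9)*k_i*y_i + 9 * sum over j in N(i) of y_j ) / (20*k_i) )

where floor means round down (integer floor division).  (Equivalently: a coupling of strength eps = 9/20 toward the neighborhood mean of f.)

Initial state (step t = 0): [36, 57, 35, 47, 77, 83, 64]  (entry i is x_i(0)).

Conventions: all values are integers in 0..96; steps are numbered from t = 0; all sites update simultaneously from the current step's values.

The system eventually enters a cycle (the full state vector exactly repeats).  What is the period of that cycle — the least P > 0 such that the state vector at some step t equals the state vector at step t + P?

Answer: 2
Key observation: The state at step 6, [71, 71, 71, 71, 71, 71, 71], reappears at step 8 — and no state repeats earlier — so the cycle the system enters has period 2.

Derivation:
t=0: [36, 57, 35, 47, 77, 83, 64]
t=1: [64, 68, 65, 73, 67, 63, 66]
t=2: [73, 72, 71, 69, 71, 74, 74]
t=3: [67, 68, 69, 70, 68, 66, 66]
t=4: [72, 71, 70, 70, 71, 72, 72]
t=5: [68, 69, 69, 69, 69, 68, 68]
t=6: [71, 71, 71, 71, 71, 71, 71]
t=7: [69, 69, 69, 69, 69, 69, 69]
t=8: [71, 71, 71, 71, 71, 71, 71]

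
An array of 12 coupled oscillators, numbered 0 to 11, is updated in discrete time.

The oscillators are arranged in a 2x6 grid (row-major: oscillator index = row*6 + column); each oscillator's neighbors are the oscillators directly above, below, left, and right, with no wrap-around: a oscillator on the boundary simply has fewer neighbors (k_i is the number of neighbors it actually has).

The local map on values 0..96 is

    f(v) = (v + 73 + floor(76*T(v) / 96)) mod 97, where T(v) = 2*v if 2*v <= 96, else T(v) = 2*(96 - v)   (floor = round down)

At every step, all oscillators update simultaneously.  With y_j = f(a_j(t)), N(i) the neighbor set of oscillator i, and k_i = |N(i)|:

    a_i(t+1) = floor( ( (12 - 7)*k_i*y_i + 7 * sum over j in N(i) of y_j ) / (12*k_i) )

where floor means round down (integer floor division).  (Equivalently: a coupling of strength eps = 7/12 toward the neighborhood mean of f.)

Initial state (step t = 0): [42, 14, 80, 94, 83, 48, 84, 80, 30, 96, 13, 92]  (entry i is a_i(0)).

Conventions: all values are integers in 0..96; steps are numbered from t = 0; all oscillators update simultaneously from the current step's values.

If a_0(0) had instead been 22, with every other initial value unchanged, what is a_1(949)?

Answer: a_1(949) = 80
Key observation: The state at step 8, [81, 81, 80, 83, 67, 85, 81, 80, 81, 67, 52, 61], reappears at step 10: the system is in a cycle of period 2 from step 8 on.  Therefore the state at step 949 equals the state at step 8 + ((949 - 8) mod 2) = 9, which is [80, 80, 80, 82, 67, 85, 80, 80, 81, 67, 52, 61].

Derivation:
t=0: [22, 14, 80, 94, 83, 48, 84, 80, 30, 96, 13, 92]
t=1: [39, 42, 60, 75, 49, 45, 65, 61, 67, 56, 47, 34]
t=2: [82, 85, 88, 71, 35, 57, 86, 89, 91, 73, 31, 53]
t=3: [78, 77, 77, 79, 73, 58, 77, 76, 76, 77, 52, 43]
t=4: [82, 82, 82, 82, 69, 89, 82, 83, 83, 66, 49, 63]
t=5: [80, 79, 79, 83, 66, 83, 79, 79, 81, 68, 52, 60]
t=6: [81, 81, 80, 83, 67, 86, 81, 80, 81, 67, 52, 61]
t=7: [80, 80, 80, 82, 67, 84, 80, 80, 81, 67, 52, 60]
t=8: [81, 81, 80, 83, 67, 85, 81, 80, 81, 67, 52, 61]
t=9: [80, 80, 80, 82, 67, 85, 80, 80, 81, 67, 52, 61]
t=10: [81, 81, 80, 83, 67, 85, 81, 80, 81, 67, 52, 61]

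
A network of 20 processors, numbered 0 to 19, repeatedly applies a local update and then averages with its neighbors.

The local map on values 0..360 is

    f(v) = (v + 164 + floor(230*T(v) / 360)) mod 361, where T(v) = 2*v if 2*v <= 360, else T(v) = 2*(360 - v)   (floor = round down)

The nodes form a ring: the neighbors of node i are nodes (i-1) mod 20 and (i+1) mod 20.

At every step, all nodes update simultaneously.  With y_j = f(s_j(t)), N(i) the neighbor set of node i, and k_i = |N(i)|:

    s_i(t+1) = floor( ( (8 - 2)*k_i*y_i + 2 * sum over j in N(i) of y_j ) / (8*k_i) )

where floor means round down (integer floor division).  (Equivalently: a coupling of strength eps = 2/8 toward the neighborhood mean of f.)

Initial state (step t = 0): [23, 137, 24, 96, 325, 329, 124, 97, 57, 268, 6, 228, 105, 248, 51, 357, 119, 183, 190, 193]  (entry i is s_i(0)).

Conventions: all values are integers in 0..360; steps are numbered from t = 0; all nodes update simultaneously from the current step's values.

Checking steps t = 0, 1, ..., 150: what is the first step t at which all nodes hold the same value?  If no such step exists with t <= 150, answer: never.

Simulating step by step:
t=0: [23, 137, 24, 96, 325, 329, 124, 97, 57, 268, 6, 228, 105, 248, 51, 357, 119, 183, 190, 193]  (not all equal)
t=1: [202, 140, 180, 64, 153, 160, 88, 64, 246, 199, 181, 176, 80, 185, 254, 166, 102, 194, 210, 210]  (not all equal)
t=2: [195, 143, 213, 277, 172, 144, 61, 256, 210, 206, 210, 222, 311, 225, 193, 164, 75, 186, 204, 204]  (not all equal)
t=3: [197, 147, 191, 189, 185, 160, 266, 206, 202, 204, 203, 198, 182, 198, 203, 199, 298, 225, 206, 206]  (not all equal)
t=4: [198, 154, 200, 210, 205, 175, 188, 203, 205, 206, 206, 208, 211, 208, 206, 203, 185, 198, 204, 205]  (not all equal)
t=5: [200, 166, 199, 204, 205, 202, 208, 206, 205, 205, 205, 204, 204, 204, 205, 206, 210, 208, 206, 206]  (not all equal)
t=6: [203, 187, 203, 206, 206, 205, 205, 205, 205, 206, 206, 206, 206, 206, 205, 205, 204, 204, 205, 205]  (not all equal)
t=7: [206, 209, 206, 205, 205, 205, 206, 206, 205, 205, 205, 205, 205, 205, 205, 206, 206, 206, 206, 206]  (not all equal)
t=8: [204, 204, 205, 205, 206, 205, 205, 205, 205, 206, 206, 206, 206, 206, 205, 205, 205, 205, 205, 205]  (not all equal)
t=9: [206, 206, 206, 205, 205, 205, 206, 206, 205, 205, 205, 205, 205, 205, 205, 206, 206, 206, 206, 206]  (not all equal)
t=10: [205, 205, 205, 205, 206, 205, 205, 205, 205, 206, 206, 206, 206, 206, 205, 205, 205, 205, 205, 205]  (not all equal)
t=11: [206, 206, 206, 205, 205, 205, 206, 206, 205, 205, 205, 205, 205, 205, 205, 206, 206, 206, 206, 206]  (not all equal)

Answer: never
Key observation: The state at step 9 reappears at step 11 — the system is in a cycle of period 2 from step 9 on.  No step 0..11 is synchronized, and the cycle repeats forever, so no step up to 150 (or ever) has all nodes equal.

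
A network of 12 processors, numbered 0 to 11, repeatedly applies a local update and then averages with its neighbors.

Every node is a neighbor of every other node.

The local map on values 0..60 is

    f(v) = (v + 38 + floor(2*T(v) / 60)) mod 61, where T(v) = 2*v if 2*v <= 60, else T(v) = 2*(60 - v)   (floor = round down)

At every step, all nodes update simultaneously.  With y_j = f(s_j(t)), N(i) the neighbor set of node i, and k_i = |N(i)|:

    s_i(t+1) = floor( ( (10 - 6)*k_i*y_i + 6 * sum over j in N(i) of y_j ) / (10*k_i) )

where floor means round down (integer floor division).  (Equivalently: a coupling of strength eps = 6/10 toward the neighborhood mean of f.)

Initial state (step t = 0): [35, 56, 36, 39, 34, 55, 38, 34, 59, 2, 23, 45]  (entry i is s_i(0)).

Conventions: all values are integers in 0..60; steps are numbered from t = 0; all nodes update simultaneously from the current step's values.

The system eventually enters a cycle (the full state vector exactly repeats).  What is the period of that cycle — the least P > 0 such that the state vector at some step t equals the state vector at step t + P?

Answer: 19
Key observation: The state at step 6, [9, 9, 9, 9, 9, 9, 9, 9, 9, 9, 9, 9], reappears at step 25 — and no state repeats earlier — so the cycle the system enters has period 19.

Derivation:
t=0: [35, 56, 36, 39, 34, 55, 38, 34, 59, 2, 23, 45]
t=1: [18, 24, 18, 19, 17, 24, 19, 17, 26, 27, 13, 21]
t=2: [45, 26, 45, 45, 44, 26, 45, 44, 26, 27, 43, 46]
t=3: [18, 12, 18, 18, 18, 12, 18, 18, 12, 12, 18, 18]
t=4: [55, 53, 55, 55, 55, 53, 55, 55, 53, 53, 55, 55]
t=5: [31, 30, 31, 31, 31, 30, 31, 31, 30, 30, 31, 31]
t=6: [9, 9, 9, 9, 9, 9, 9, 9, 9, 9, 9, 9]
t=7: [47, 47, 47, 47, 47, 47, 47, 47, 47, 47, 47, 47]
t=8: [24, 24, 24, 24, 24, 24, 24, 24, 24, 24, 24, 24]
t=9: [2, 2, 2, 2, 2, 2, 2, 2, 2, 2, 2, 2]
t=10: [40, 40, 40, 40, 40, 40, 40, 40, 40, 40, 40, 40]
t=11: [18, 18, 18, 18, 18, 18, 18, 18, 18, 18, 18, 18]
t=12: [57, 57, 57, 57, 57, 57, 57, 57, 57, 57, 57, 57]
t=13: [34, 34, 34, 34, 34, 34, 34, 34, 34, 34, 34, 34]
t=14: [12, 12, 12, 12, 12, 12, 12, 12, 12, 12, 12, 12]
t=15: [50, 50, 50, 50, 50, 50, 50, 50, 50, 50, 50, 50]
t=16: [27, 27, 27, 27, 27, 27, 27, 27, 27, 27, 27, 27]
t=17: [5, 5, 5, 5, 5, 5, 5, 5, 5, 5, 5, 5]
t=18: [43, 43, 43, 43, 43, 43, 43, 43, 43, 43, 43, 43]
t=19: [21, 21, 21, 21, 21, 21, 21, 21, 21, 21, 21, 21]
t=20: [60, 60, 60, 60, 60, 60, 60, 60, 60, 60, 60, 60]
t=21: [37, 37, 37, 37, 37, 37, 37, 37, 37, 37, 37, 37]
t=22: [15, 15, 15, 15, 15, 15, 15, 15, 15, 15, 15, 15]
t=23: [54, 54, 54, 54, 54, 54, 54, 54, 54, 54, 54, 54]
t=24: [31, 31, 31, 31, 31, 31, 31, 31, 31, 31, 31, 31]
t=25: [9, 9, 9, 9, 9, 9, 9, 9, 9, 9, 9, 9]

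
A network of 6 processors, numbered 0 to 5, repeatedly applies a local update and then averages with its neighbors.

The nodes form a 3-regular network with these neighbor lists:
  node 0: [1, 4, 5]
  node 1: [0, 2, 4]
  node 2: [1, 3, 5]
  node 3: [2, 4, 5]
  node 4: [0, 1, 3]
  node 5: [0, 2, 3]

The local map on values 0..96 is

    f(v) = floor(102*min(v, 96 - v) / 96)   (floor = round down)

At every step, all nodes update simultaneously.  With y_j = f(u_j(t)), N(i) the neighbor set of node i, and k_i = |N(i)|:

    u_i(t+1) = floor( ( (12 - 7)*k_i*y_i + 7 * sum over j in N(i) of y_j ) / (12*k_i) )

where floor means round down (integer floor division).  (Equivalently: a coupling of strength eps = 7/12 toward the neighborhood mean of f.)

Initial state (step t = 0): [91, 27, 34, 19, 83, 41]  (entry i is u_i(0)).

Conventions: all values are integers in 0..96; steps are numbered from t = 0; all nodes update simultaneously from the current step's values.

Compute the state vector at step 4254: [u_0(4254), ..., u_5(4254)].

Answer: [49, 49, 49, 49, 49, 49]
Key observation: The state at step 23, [49, 49, 49, 49, 49, 49], reappears at step 24: the system is in a cycle of period 1 from step 23 on.  Therefore the state at step 4254 equals the state at step 23 + ((4254 - 23) mod 1) = 23, which is [49, 49, 49, 49, 49, 49].

Derivation:
t=0: [91, 27, 34, 19, 83, 41]
t=1: [18, 22, 32, 26, 15, 29]
t=2: [21, 22, 29, 26, 19, 28]
t=3: [23, 23, 27, 26, 22, 27]
t=4: [24, 24, 27, 26, 24, 27]
t=5: [25, 25, 27, 27, 25, 27]
t=6: [26, 26, 27, 27, 26, 27]
t=7: [27, 27, 27, 27, 27, 27]
t=8: [28, 28, 28, 28, 28, 28]
t=9: [29, 29, 29, 29, 29, 29]
t=10: [30, 30, 30, 30, 30, 30]
t=11: [31, 31, 31, 31, 31, 31]
t=12: [32, 32, 32, 32, 32, 32]
t=13: [34, 34, 34, 34, 34, 34]
t=14: [36, 36, 36, 36, 36, 36]
t=15: [38, 38, 38, 38, 38, 38]
t=16: [40, 40, 40, 40, 40, 40]
t=17: [42, 42, 42, 42, 42, 42]
t=18: [44, 44, 44, 44, 44, 44]
t=19: [46, 46, 46, 46, 46, 46]
t=20: [48, 48, 48, 48, 48, 48]
t=21: [51, 51, 51, 51, 51, 51]
t=22: [47, 47, 47, 47, 47, 47]
t=23: [49, 49, 49, 49, 49, 49]
t=24: [49, 49, 49, 49, 49, 49]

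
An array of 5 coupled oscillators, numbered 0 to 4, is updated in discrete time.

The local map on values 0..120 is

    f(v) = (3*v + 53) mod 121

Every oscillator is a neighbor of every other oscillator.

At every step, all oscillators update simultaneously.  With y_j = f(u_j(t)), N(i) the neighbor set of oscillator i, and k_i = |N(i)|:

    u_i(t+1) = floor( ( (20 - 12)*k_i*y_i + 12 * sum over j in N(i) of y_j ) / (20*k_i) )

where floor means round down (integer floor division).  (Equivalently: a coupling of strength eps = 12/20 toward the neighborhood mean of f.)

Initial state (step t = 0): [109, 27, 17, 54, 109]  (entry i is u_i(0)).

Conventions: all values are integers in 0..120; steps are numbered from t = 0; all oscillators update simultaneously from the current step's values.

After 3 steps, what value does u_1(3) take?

Simulating step by step:
t=0: [109, 27, 17, 54, 109]
t=1: [41, 40, 62, 60, 41]
t=2: [72, 71, 88, 86, 72]
t=3: [40, 39, 52, 50, 40]

Answer: u_1(3) = 39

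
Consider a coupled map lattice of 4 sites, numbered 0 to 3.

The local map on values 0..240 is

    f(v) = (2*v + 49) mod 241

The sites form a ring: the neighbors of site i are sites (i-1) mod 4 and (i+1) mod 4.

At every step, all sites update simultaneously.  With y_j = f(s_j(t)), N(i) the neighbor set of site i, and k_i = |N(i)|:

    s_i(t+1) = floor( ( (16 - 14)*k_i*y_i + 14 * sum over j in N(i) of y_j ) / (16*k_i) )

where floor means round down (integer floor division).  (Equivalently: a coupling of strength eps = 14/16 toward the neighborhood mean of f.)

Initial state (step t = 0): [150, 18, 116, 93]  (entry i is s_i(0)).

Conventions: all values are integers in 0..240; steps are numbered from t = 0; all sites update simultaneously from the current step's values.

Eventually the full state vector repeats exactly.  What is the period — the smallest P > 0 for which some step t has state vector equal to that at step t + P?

Simulating step by step:
t=0: [150, 18, 116, 93]
t=1: [153, 75, 145, 94]
t=2: [205, 117, 203, 122]
t=3: [68, 194, 67, 195]
t=4: [195, 185, 195, 185]
t=5: [180, 195, 180, 195]
t=6: [194, 171, 194, 171]
t=7: [155, 190, 155, 190]
t=8: [179, 126, 179, 126]
t=9: [73, 152, 73, 152]
t=10: [122, 184, 122, 184]
t=11: [160, 67, 160, 67]
t=12: [176, 134, 176, 134]
t=13: [86, 149, 86, 149]
t=14: [120, 206, 120, 206]
t=15: [198, 69, 198, 69]
t=16: [189, 201, 189, 201]
t=17: [207, 189, 207, 189]
t=18: [190, 217, 190, 217]
t=19: [24, 164, 24, 164]
t=20: [131, 101, 131, 101]
t=21: [17, 62, 17, 62]
t=22: [161, 94, 161, 94]
t=23: [223, 143, 223, 143]
t=24: [83, 23, 83, 23]
t=25: [110, 200, 110, 200]
t=26: [185, 50, 185, 50]
t=27: [152, 174, 152, 174]
t=28: [150, 117, 150, 117]
t=29: [50, 99, 50, 99]
t=30: [23, 131, 23, 131]
t=31: [73, 91, 73, 91]
t=32: [226, 199, 226, 199]
t=33: [182, 42, 182, 42]
t=34: [137, 167, 137, 167]
t=35: [134, 89, 134, 89]
t=36: [208, 94, 208, 94]
t=37: [235, 225, 235, 225]
t=38: [19, 34, 19, 34]
t=39: [113, 90, 113, 90]
t=40: [204, 58, 204, 58]
t=41: [171, 209, 171, 209]
t=42: [216, 159, 216, 159]
t=43: [140, 225, 140, 225]
t=44: [25, 79, 25, 79]
t=45: [193, 112, 193, 112]
t=46: [52, 173, 52, 173]
t=47: [153, 153, 153, 153]
t=48: [114, 114, 114, 114]
t=49: [36, 36, 36, 36]
t=50: [121, 121, 121, 121]
t=51: [50, 50, 50, 50]
t=52: [149, 149, 149, 149]
t=53: [106, 106, 106, 106]
t=54: [20, 20, 20, 20]
t=55: [89, 89, 89, 89]
t=56: [227, 227, 227, 227]
t=57: [21, 21, 21, 21]
t=58: [91, 91, 91, 91]
t=59: [231, 231, 231, 231]
t=60: [29, 29, 29, 29]
t=61: [107, 107, 107, 107]
t=62: [22, 22, 22, 22]
t=63: [93, 93, 93, 93]
t=64: [235, 235, 235, 235]
t=65: [37, 37, 37, 37]
t=66: [123, 123, 123, 123]
t=67: [54, 54, 54, 54]
t=68: [157, 157, 157, 157]
t=69: [122, 122, 122, 122]
t=70: [52, 52, 52, 52]
t=71: [153, 153, 153, 153]

Answer: 24
Key observation: The state at step 47, [153, 153, 153, 153], reappears at step 71 — and no state repeats earlier — so the cycle the system enters has period 24.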